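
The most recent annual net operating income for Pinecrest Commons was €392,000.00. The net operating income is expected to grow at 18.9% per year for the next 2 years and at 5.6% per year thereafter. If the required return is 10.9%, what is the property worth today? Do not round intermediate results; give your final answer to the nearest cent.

D_1 = 466088.00000
D_2 = 554178.63200
Terminal value at year 2: TV = D_2×(1+g_2)/(r−g_2) = 585212.63539/0.053 = 11041747.83758
P_0 = D_1/(1+r)^1 + D_2/(1+r)^2 + TV/(1+r)^2
    = 420277.72768 + 450595.32752 + 8977899.35578 = 9848772.41098

€9848772.41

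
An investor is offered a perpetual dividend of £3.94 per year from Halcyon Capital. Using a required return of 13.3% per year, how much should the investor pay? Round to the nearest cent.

£29.62

Level perpetuity: PV = C / r = £3.94 / 0.133 = £29.62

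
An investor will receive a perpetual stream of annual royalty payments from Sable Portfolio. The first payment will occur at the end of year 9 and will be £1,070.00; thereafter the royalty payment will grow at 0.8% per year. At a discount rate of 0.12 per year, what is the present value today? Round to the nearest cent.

Value at end of year 8: C₁ / (r − g) = £1,070.00 / (0.12 − 0.008) = £9,553.5714
Discount to today: PV = £9,553.5714 / (1 + 0.12)^8 = £9,553.5714 / 2.475963 = £3,858.53

£3858.53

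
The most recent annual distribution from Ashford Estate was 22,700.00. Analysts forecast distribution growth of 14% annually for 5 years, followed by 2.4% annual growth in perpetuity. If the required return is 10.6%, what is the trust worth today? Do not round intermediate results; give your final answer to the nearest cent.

454214.05

D_1 = 25878.00000
D_2 = 29500.92000
D_3 = 33631.04880
D_4 = 38339.39563
D_5 = 43706.91102
Terminal value at year 5: TV = D_5×(1+g_2)/(r−g_2) = 44755.87688/0.082 = 545803.37665
P_0 = D_1/(1+r)^1 + D_2/(1+r)^2 + D_3/(1+r)^3 + D_4/(1+r)^4 + D_5/(1+r)^5 + TV/(1+r)^5
    = 23397.83002 + 24117.11232 + 24858.50636 + 25622.69191 + 26410.36960 + 329807.54236 = 454214.05257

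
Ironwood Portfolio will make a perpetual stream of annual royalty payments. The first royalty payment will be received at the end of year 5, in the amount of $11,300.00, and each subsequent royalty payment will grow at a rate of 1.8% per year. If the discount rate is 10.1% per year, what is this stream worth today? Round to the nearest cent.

$92651.21

Value at end of year 4: C₁ / (r − g) = $11,300.00 / (0.101 − 0.018) = $136,144.5783
Discount to today: PV = $136,144.5783 / (1 + 0.101)^4 = $136,144.5783 / 1.469431 = $92,651.21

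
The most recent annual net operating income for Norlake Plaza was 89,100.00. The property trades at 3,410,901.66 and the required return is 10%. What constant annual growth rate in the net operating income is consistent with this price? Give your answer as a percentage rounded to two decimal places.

P = D₀(1+g)/(r−g) ⇒ P(r−g) = D₀(1+g) ⇒ g(P+D₀) = P·r − D₀
g = (P·r − D₀)/(P + D₀) = (3,410,901.66×0.1 − 89,100.00) / (3,410,901.66 + 89,100.00) = 0.071997

7.20%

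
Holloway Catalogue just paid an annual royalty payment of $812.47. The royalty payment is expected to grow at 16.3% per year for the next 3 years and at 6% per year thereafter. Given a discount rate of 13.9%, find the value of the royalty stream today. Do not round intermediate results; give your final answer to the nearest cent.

D_1 = 944.90261
D_2 = 1098.92174
D_3 = 1278.04598
Terminal value at year 3: TV = D_3×(1+g_2)/(r−g_2) = 1354.72874/0.079 = 17148.46503
P_0 = D_1/(1+r)^1 + D_2/(1+r)^2 + D_3/(1+r)^3 + TV/(1+r)^3
    = 829.58965 + 847.07003 + 864.91874 + 11605.23876 = 14146.81717

$14146.82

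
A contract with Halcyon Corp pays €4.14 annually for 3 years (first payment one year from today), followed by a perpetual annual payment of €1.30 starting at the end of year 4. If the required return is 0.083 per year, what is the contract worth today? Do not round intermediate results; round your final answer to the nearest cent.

€22.94

PV of 3-year annuity: €4.14 × [1 − (1+0.083)^−3] / 0.083 = 10.61169
Perpetuity value at year 3: €1.30 / 0.083 = 15.66265
PV of perpetuity: 15.66265 / (1+0.083)^3 = 12.33048
Total PV = 10.61169 + 12.33048 = 22.94217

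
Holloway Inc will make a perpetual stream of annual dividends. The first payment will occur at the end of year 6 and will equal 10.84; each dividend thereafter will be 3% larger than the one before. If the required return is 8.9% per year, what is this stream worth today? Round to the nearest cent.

119.96

Value at end of year 5: C₁ / (r − g) = 10.84 / (0.089 − 0.03) = 183.7288
Discount to today: PV = 183.7288 / (1 + 0.089)^5 = 183.7288 / 1.531579 = 119.96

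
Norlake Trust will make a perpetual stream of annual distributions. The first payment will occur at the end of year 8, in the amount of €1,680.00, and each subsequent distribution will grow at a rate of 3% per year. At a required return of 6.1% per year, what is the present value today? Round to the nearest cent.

Value at end of year 7: C₁ / (r − g) = €1,680.00 / (0.061 − 0.03) = €54,193.5484
Discount to today: PV = €54,193.5484 / (1 + 0.061)^7 = €54,193.5484 / 1.513588 = €35,804.69

€35804.69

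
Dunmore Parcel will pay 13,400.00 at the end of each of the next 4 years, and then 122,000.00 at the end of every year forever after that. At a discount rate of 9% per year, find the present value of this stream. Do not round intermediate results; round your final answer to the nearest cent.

PV of 4-year annuity: 13,400.00 × [1 − (1+0.09)^−4] / 0.09 = 43412.24635
Perpetuity value at year 4: 122,000.00 / 0.09 = 1355555.55556
PV of perpetuity: 1355555.55556 / (1+0.09)^4 = 960309.73056
Total PV = 43412.24635 + 960309.73056 = 1003721.97691

1003721.98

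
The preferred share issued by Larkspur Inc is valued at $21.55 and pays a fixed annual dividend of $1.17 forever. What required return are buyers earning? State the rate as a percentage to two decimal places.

5.43%

P = C/r ⇒ r = C/P = $1.17/$21.55 = 0.054292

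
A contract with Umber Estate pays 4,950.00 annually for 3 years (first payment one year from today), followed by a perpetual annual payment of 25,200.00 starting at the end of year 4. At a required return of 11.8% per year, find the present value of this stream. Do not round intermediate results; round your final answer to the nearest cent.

PV of 3-year annuity: 4,950.00 × [1 − (1+0.118)^−3] / 0.118 = 11930.04470
Perpetuity value at year 3: 25,200.00 / 0.118 = 213559.32203
PV of perpetuity: 213559.32203 / (1+0.118)^3 = 152824.54900
Total PV = 11930.04470 + 152824.54900 = 164754.59370

164754.59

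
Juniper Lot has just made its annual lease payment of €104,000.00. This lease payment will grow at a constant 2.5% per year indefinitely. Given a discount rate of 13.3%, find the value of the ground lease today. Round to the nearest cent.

€987037.04

D₁ = D₀ × (1 + g) = €104,000.00 × 1.025 = €106,600.0000
Growing perpetuity: P = D₁ / (r − g) = €106,600.0000 / (0.133 − 0.025) = €987,037.04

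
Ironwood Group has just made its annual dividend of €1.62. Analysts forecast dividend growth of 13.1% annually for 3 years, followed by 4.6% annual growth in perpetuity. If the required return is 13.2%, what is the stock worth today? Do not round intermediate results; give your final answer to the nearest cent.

D_1 = 1.83222
D_2 = 2.07224
D_3 = 2.34370
Terminal value at year 3: TV = D_3×(1+g_2)/(r−g_2) = 2.45151/0.086 = 28.50599
P_0 = D_1/(1+r)^1 + D_2/(1+r)^2 + D_3/(1+r)^3 + TV/(1+r)^3
    = 1.61857 + 1.61714 + 1.61571 + 19.65155 = 24.50297

€24.50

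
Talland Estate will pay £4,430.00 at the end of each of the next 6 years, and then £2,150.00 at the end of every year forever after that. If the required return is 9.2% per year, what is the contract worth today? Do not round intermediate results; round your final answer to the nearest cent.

PV of 6-year annuity: £4,430.00 × [1 − (1+0.092)^−6] / 0.092 = 19754.67650
Perpetuity value at year 6: £2,150.00 / 0.092 = 23369.56522
PV of perpetuity: 23369.56522 / (1+0.092)^6 = 13782.08114
Total PV = 19754.67650 + 13782.08114 = 33536.75764

£33536.76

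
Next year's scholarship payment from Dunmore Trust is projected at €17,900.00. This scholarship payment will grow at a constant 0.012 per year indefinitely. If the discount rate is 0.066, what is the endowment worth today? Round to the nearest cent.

Growing perpetuity: P = D₁ / (r − g) = €17,900.0000 / (0.066 − 0.012) = €331,481.48

€331481.48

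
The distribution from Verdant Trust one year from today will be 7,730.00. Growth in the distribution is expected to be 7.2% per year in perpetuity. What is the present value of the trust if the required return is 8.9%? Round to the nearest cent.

454705.88

Growing perpetuity: P = D₁ / (r − g) = 7,730.0000 / (0.089 − 0.072) = 454,705.88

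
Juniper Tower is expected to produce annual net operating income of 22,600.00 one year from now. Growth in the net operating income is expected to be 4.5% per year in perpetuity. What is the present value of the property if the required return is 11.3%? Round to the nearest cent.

332352.94

Growing perpetuity: P = D₁ / (r − g) = 22,600.0000 / (0.113 − 0.045) = 332,352.94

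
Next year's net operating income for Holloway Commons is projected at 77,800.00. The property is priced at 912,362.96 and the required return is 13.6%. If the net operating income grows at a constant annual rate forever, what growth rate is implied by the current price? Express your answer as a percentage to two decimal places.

P = D₁/(r−g) ⇒ g = r − D₁/P = 0.136 − 77,800.00/912,362.96 = 0.050727

5.07%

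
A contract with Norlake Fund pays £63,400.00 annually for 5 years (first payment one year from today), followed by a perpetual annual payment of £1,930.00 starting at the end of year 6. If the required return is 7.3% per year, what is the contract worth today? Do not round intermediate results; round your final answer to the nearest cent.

£276465.84

PV of 5-year annuity: £63,400.00 × [1 − (1+0.073)^−5] / 0.073 = 257877.70186
Perpetuity value at year 5: £1,930.00 / 0.073 = 26438.35616
PV of perpetuity: 26438.35616 / (1+0.073)^5 = 18588.13590
Total PV = 257877.70186 + 18588.13590 = 276465.83776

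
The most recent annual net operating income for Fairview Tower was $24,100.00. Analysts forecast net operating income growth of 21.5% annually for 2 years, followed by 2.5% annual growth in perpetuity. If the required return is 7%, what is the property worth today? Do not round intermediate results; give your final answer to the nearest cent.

D_1 = 29281.50000
D_2 = 35577.02250
Terminal value at year 2: TV = D_2×(1+g_2)/(r−g_2) = 36466.44806/0.045 = 810365.51250
P_0 = D_1/(1+r)^1 + D_2/(1+r)^2 + TV/(1+r)^2
    = 27365.88785 + 31074.34929 + 707804.62267 = 766244.85981

$766244.86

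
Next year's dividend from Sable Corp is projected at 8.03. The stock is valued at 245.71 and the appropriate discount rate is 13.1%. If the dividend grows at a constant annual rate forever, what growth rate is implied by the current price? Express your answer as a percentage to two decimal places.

P = D₁/(r−g) ⇒ g = r − D₁/P = 0.131 − 8.03/245.71 = 0.098319

9.83%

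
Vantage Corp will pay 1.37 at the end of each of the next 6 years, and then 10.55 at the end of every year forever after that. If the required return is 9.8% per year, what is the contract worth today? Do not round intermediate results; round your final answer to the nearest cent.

PV of 6-year annuity: 1.37 × [1 − (1+0.098)^−6] / 0.098 = 6.00184
Perpetuity value at year 6: 10.55 / 0.098 = 107.65306
PV of perpetuity: 107.65306 / (1+0.098)^6 = 61.43450
Total PV = 6.00184 + 61.43450 = 67.43634

67.44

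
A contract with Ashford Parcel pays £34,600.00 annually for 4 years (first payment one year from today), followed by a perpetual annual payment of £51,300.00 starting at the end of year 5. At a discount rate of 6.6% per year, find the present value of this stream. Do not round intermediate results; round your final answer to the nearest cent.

PV of 4-year annuity: £34,600.00 × [1 − (1+0.066)^−4] / 0.066 = 118263.63457
Perpetuity value at year 4: £51,300.00 / 0.066 = 777272.72727
PV of perpetuity: 777272.72727 / (1+0.066)^4 = 601928.08989
Total PV = 118263.63457 + 601928.08989 = 720191.72446

£720191.72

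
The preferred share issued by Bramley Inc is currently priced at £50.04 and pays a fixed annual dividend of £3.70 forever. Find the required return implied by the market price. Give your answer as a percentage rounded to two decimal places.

7.39%

P = C/r ⇒ r = C/P = £3.70/£50.04 = 0.073941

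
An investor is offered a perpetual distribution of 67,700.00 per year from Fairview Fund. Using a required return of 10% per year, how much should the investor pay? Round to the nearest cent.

Level perpetuity: PV = C / r = 67,700.00 / 0.1 = 677,000.00

677000.00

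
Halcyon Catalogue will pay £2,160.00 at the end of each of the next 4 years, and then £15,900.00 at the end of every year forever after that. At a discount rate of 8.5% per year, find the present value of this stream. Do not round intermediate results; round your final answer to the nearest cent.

PV of 4-year annuity: £2,160.00 × [1 − (1+0.085)^−4] / 0.085 = 7075.28878
Perpetuity value at year 4: £15,900.00 / 0.085 = 187058.82353
PV of perpetuity: 187058.82353 / (1+0.085)^4 = 134976.83670
Total PV = 7075.28878 + 134976.83670 = 142052.12548

£142052.13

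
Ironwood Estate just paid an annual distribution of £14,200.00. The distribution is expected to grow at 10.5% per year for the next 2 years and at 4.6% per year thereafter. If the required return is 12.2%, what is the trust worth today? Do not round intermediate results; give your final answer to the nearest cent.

£217317.19

D_1 = 15691.00000
D_2 = 17338.55500
Terminal value at year 2: TV = D_2×(1+g_2)/(r−g_2) = 18136.12853/0.076 = 238633.27013
P_0 = D_1/(1+r)^1 + D_2/(1+r)^2 + TV/(1+r)^2
    = 13984.84848 + 13772.95684 + 189559.37968 = 217317.18501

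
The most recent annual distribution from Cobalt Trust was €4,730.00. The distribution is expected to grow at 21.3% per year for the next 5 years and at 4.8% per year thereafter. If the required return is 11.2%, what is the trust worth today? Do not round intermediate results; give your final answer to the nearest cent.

€150554.89

D_1 = 5737.49000
D_2 = 6959.57537
D_3 = 8441.96492
D_4 = 10240.10345
D_5 = 12421.24549
Terminal value at year 5: TV = D_5×(1+g_2)/(r−g_2) = 13017.46527/0.064 = 203397.89487
P_0 = D_1/(1+r)^1 + D_2/(1+r)^2 + D_3/(1+r)^3 + D_4/(1+r)^4 + D_5/(1+r)^5 + TV/(1+r)^5
    = 5159.61331 + 5628.24725 + 6139.44597 + 6697.07550 + 7305.35304 + 119625.15610 = 150554.89118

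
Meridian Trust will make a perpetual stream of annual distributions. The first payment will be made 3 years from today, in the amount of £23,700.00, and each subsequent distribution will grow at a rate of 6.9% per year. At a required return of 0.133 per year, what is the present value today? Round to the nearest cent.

Value at end of year 2: C₁ / (r − g) = £23,700.00 / (0.133 − 0.069) = £370,312.5000
Discount to today: PV = £370,312.5000 / (1 + 0.133)^2 = £370,312.5000 / 1.283689 = £288,475.25

£288475.25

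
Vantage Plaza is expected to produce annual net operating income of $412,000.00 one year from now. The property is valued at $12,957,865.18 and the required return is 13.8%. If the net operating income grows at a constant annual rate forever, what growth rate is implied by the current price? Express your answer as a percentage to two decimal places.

P = D₁/(r−g) ⇒ g = r − D₁/P = 0.138 − $412,000.00/$12,957,865.18 = 0.106205

10.62%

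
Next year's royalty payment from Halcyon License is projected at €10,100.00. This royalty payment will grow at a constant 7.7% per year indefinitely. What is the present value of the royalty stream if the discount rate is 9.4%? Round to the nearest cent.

€594117.65

Growing perpetuity: P = D₁ / (r − g) = €10,100.0000 / (0.094 − 0.077) = €594,117.65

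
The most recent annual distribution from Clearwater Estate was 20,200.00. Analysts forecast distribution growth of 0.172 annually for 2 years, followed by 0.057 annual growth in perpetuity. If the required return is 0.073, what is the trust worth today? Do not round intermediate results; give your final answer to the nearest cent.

1638233.18

D_1 = 23674.40000
D_2 = 27746.39680
Terminal value at year 2: TV = D_2×(1+g_2)/(r−g_2) = 29327.94142/0.016 = 1832996.33860
P_0 = D_1/(1+r)^1 + D_2/(1+r)^2 + TV/(1+r)^2
    = 22063.74651 + 24099.45098 + 1592069.98052 = 1638233.17801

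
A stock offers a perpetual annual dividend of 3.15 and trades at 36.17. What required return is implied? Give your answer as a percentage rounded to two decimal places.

P = C/r ⇒ r = C/P = 3.15/36.17 = 0.087089

8.71%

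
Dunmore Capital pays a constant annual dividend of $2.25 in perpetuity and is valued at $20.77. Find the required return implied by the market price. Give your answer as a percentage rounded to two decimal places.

10.83%

P = C/r ⇒ r = C/P = $2.25/$20.77 = 0.108329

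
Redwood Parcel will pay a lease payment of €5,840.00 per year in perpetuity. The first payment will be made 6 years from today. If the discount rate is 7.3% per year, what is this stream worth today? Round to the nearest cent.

€56245.97

Value at end of year 5: C / r = €5,840.00 / 0.073 = €80,000.0000
Discount to today: PV = €80,000.0000 / (1 + 0.073)^5 = €80,000.0000 / 1.422324 = €56,245.97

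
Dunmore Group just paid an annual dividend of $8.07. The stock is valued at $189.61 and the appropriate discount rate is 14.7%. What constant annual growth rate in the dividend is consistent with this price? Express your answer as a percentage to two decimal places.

10.02%

P = D₀(1+g)/(r−g) ⇒ P(r−g) = D₀(1+g) ⇒ g(P+D₀) = P·r − D₀
g = (P·r − D₀)/(P + D₀) = ($189.61×0.147 − $8.07) / ($189.61 + $8.07) = 0.100175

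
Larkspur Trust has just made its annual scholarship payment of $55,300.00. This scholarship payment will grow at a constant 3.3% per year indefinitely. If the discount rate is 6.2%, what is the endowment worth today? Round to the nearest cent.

D₁ = D₀ × (1 + g) = $55,300.00 × 1.033 = $57,124.9000
Growing perpetuity: P = D₁ / (r − g) = $57,124.9000 / (0.062 − 0.033) = $1,969,824.14

$1969824.14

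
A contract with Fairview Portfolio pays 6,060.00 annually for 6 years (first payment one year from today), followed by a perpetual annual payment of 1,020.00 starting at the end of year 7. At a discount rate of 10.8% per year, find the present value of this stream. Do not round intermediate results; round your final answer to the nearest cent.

PV of 6-year annuity: 6,060.00 × [1 − (1+0.108)^−6] / 0.108 = 25785.44798
Perpetuity value at year 6: 1,020.00 / 0.108 = 9444.44444
PV of perpetuity: 9444.44444 / (1+0.108)^6 = 5104.31954
Total PV = 25785.44798 + 5104.31954 = 30889.76752

30889.77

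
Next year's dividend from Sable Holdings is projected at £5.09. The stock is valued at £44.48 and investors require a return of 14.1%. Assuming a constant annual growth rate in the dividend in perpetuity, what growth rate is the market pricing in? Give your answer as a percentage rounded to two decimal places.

2.66%

P = D₁/(r−g) ⇒ g = r − D₁/P = 0.141 − £5.09/£44.48 = 0.026567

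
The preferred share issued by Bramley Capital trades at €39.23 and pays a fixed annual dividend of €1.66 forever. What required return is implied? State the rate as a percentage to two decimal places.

4.23%

P = C/r ⇒ r = C/P = €1.66/€39.23 = 0.042315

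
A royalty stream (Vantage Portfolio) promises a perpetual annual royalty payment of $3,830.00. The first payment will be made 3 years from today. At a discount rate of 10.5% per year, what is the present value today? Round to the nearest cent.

$29873.42

Value at end of year 2: C / r = $3,830.00 / 0.105 = $36,476.1905
Discount to today: PV = $36,476.1905 / (1 + 0.105)^2 = $36,476.1905 / 1.221025 = $29,873.42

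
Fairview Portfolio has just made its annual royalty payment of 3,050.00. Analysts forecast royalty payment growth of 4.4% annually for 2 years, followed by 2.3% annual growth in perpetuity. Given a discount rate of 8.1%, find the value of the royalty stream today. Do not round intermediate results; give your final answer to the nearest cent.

55966.51

D_1 = 3184.20000
D_2 = 3324.30480
Terminal value at year 2: TV = D_2×(1+g_2)/(r−g_2) = 3400.76381/0.058 = 58633.85880
P_0 = D_1/(1+r)^1 + D_2/(1+r)^2 + TV/(1+r)^2
    = 2945.60592 + 2844.78500 + 50176.12157 = 55966.51249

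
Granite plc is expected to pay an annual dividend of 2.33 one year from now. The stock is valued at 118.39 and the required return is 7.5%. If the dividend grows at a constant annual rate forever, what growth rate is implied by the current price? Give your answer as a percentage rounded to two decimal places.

P = D₁/(r−g) ⇒ g = r − D₁/P = 0.075 − 2.33/118.39 = 0.055319

5.53%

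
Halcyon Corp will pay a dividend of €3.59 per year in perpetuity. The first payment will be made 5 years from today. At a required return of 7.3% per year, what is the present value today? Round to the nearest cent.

€37.10

Value at end of year 4: C / r = €3.59 / 0.073 = €49.1781
Discount to today: PV = €49.1781 / (1 + 0.073)^4 = €49.1781 / 1.325558 = €37.10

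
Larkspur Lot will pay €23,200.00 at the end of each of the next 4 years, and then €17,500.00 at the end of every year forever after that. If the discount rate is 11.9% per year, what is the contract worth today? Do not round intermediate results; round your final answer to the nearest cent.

PV of 4-year annuity: €23,200.00 × [1 − (1+0.119)^−4] / 0.119 = 70615.17328
Perpetuity value at year 4: €17,500.00 / 0.119 = 147058.82353
PV of perpetuity: 147058.82353 / (1+0.119)^4 = 93793.06782
Total PV = 70615.17328 + 93793.06782 = 164408.24110

€164408.24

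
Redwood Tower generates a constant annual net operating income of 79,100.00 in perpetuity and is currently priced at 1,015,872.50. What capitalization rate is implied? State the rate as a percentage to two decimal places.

7.79%

P = C/r ⇒ r = C/P = 79,100.00/1,015,872.50 = 0.077864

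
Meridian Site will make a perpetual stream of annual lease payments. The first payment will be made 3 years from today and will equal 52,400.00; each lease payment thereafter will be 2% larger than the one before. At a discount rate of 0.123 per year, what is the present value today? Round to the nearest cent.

Value at end of year 2: C₁ / (r − g) = 52,400.00 / (0.123 − 0.02) = 508,737.8641
Discount to today: PV = 508,737.8641 / (1 + 0.123)^2 = 508,737.8641 / 1.261129 = 403,398.75

403398.75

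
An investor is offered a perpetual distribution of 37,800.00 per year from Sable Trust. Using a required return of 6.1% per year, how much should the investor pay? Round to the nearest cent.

Level perpetuity: PV = C / r = 37,800.00 / 0.061 = 619,672.13

619672.13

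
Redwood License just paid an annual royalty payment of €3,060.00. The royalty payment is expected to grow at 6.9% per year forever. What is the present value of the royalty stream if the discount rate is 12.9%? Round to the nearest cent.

D₁ = D₀ × (1 + g) = €3,060.00 × 1.069 = €3,271.1400
Growing perpetuity: P = D₁ / (r − g) = €3,271.1400 / (0.129 − 0.069) = €54,519.00

€54519.00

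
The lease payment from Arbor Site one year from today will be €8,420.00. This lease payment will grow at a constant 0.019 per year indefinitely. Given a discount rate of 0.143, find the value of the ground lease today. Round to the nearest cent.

Growing perpetuity: P = D₁ / (r − g) = €8,420.0000 / (0.143 − 0.019) = €67,903.23

€67903.23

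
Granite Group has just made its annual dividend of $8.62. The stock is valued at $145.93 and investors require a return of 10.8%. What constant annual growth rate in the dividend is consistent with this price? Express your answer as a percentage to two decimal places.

P = D₀(1+g)/(r−g) ⇒ P(r−g) = D₀(1+g) ⇒ g(P+D₀) = P·r − D₀
g = (P·r − D₀)/(P + D₀) = ($145.93×0.108 − $8.62) / ($145.93 + $8.62) = 0.046201

4.62%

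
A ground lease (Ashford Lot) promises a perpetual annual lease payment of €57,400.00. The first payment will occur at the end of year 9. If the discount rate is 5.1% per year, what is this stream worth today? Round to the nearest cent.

Value at end of year 8: C / r = €57,400.00 / 0.051 = €1,125,490.1961
Discount to today: PV = €1,125,490.1961 / (1 + 0.051)^8 = €1,125,490.1961 / 1.488750 = €755,996.85

€755996.85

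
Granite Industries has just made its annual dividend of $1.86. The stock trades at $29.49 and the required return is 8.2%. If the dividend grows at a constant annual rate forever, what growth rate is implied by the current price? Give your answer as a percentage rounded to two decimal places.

P = D₀(1+g)/(r−g) ⇒ P(r−g) = D₀(1+g) ⇒ g(P+D₀) = P·r − D₀
g = (P·r − D₀)/(P + D₀) = ($29.49×0.082 − $1.86) / ($29.49 + $1.86) = 0.017805

1.78%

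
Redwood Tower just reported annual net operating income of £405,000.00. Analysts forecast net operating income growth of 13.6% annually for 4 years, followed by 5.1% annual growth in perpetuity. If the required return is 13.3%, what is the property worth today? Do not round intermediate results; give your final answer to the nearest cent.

D_1 = 460080.00000
D_2 = 522650.88000
D_3 = 593731.39968
D_4 = 674478.87004
Terminal value at year 4: TV = D_4×(1+g_2)/(r−g_2) = 708877.29241/0.082 = 8644845.02937
P_0 = D_1/(1+r)^1 + D_2/(1+r)^2 + D_3/(1+r)^3 + D_4/(1+r)^4 + TV/(1+r)^4
    = 406072.37423 + 407147.58793 + 408225.64862 + 409306.56384 + 5246112.17802 = 6876864.35263

£6876864.35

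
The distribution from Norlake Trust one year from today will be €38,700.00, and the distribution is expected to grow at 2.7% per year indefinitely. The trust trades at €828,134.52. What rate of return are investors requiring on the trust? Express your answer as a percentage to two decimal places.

P = D₁/(r − g) ⇒ r = D₁/P + g = €38,700.0000/€828,134.52 + 0.027 = 0.046732 + 0.027 = 0.073732

7.37%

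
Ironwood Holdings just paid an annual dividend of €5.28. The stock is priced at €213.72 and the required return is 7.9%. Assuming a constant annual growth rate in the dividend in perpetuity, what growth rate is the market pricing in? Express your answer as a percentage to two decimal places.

P = D₀(1+g)/(r−g) ⇒ P(r−g) = D₀(1+g) ⇒ g(P+D₀) = P·r − D₀
g = (P·r − D₀)/(P + D₀) = (€213.72×0.079 − €5.28) / (€213.72 + €5.28) = 0.052986

5.30%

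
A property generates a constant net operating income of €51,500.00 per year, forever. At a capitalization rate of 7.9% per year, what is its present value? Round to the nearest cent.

Level perpetuity: PV = C / r = €51,500.00 / 0.079 = €651,898.73

€651898.73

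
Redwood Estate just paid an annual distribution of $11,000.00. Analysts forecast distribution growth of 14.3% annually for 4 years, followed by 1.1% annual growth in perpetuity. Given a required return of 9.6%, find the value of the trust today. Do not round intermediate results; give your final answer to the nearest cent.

D_1 = 12573.00000
D_2 = 14370.93900
D_3 = 16425.98328
D_4 = 18774.89889
Terminal value at year 4: TV = D_4×(1+g_2)/(r−g_2) = 18981.42277/0.085 = 223310.85616
P_0 = D_1/(1+r)^1 + D_2/(1+r)^2 + D_3/(1+r)^3 + D_4/(1+r)^4 + TV/(1+r)^4
    = 11471.71533 + 11963.65933 + 12476.69946 + 13011.74040 + 154763.17116 = 203686.98568

$203686.99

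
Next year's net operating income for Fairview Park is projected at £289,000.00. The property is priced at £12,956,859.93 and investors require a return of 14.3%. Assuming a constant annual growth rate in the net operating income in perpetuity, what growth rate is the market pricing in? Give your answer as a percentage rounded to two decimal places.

P = D₁/(r−g) ⇒ g = r − D₁/P = 0.143 − £289,000.00/£12,956,859.93 = 0.120695

12.07%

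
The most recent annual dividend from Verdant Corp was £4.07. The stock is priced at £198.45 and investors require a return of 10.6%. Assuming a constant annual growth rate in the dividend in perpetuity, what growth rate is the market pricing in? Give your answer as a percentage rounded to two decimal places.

8.38%

P = D₀(1+g)/(r−g) ⇒ P(r−g) = D₀(1+g) ⇒ g(P+D₀) = P·r − D₀
g = (P·r − D₀)/(P + D₀) = (£198.45×0.106 − £4.07) / (£198.45 + £4.07) = 0.083773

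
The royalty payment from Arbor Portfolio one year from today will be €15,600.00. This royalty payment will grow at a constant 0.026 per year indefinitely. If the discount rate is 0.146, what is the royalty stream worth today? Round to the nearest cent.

Growing perpetuity: P = D₁ / (r − g) = €15,600.0000 / (0.146 − 0.026) = €130,000.00

€130000.00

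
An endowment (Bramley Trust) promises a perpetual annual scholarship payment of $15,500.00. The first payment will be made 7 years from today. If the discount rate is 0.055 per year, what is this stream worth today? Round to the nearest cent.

$204387.46

Value at end of year 6: C / r = $15,500.00 / 0.055 = $281,818.1818
Discount to today: PV = $281,818.1818 / (1 + 0.055)^6 = $281,818.1818 / 1.378843 = $204,387.46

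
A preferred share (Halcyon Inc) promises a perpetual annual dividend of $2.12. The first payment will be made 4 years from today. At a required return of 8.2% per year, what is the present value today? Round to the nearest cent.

$20.41

Value at end of year 3: C / r = $2.12 / 0.082 = $25.8537
Discount to today: PV = $25.8537 / (1 + 0.082)^3 = $25.8537 / 1.266723 = $20.41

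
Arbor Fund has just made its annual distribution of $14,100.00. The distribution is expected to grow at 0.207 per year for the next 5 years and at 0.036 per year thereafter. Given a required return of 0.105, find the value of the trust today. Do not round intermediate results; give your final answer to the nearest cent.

$421794.65

D_1 = 17018.70000
D_2 = 20541.57090
D_3 = 24793.67608
D_4 = 29925.96702
D_5 = 36120.64220
Terminal value at year 5: TV = D_5×(1+g_2)/(r−g_2) = 37420.98532/0.069 = 542333.12054
P_0 = D_1/(1+r)^1 + D_2/(1+r)^2 + D_3/(1+r)^3 + D_4/(1+r)^4 + D_5/(1+r)^5 + TV/(1+r)^5
    = 15401.53846 + 16823.21893 + 18376.13145 + 20072.38974 + 21925.22572 + 329196.14263 = 421794.64694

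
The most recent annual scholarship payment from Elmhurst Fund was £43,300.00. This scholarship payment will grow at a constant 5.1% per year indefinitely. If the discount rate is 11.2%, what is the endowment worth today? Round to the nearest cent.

D₁ = D₀ × (1 + g) = £43,300.00 × 1.051 = £45,508.3000
Growing perpetuity: P = D₁ / (r − g) = £45,508.3000 / (0.112 − 0.051) = £746,037.70

£746037.70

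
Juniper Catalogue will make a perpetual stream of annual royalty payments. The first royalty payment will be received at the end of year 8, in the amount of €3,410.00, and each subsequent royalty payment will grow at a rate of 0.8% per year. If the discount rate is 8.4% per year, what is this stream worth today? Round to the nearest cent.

Value at end of year 7: C₁ / (r − g) = €3,410.00 / (0.084 − 0.008) = €44,868.4211
Discount to today: PV = €44,868.4211 / (1 + 0.084)^7 = €44,868.4211 / 1.758754 = €25,511.49

€25511.49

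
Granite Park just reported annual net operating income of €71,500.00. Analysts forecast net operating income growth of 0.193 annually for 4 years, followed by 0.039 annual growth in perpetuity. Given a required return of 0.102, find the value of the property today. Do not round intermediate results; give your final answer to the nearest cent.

D_1 = 85299.50000
D_2 = 101762.30350
D_3 = 121402.42808
D_4 = 144833.09669
Terminal value at year 4: TV = D_4×(1+g_2)/(r−g_2) = 150481.58747/0.063 = 2388596.62643
P_0 = D_1/(1+r)^1 + D_2/(1+r)^2 + D_3/(1+r)^3 + D_4/(1+r)^4 + TV/(1+r)^4
    = 77404.26497 + 83796.08722 + 90715.72781 + 98206.77249 + 1619632.32720 = 1969755.17969

€1969755.18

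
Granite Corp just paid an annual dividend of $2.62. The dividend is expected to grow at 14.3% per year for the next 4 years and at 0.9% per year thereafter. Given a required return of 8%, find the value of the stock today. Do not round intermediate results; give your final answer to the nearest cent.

$58.81

D_1 = 2.99466
D_2 = 3.42290
D_3 = 3.91237
D_4 = 4.47184
Terminal value at year 4: TV = D_4×(1+g_2)/(r−g_2) = 4.51209/0.071 = 63.55051
P_0 = D_1/(1+r)^1 + D_2/(1+r)^2 + D_3/(1+r)^3 + D_4/(1+r)^4 + TV/(1+r)^4
    = 2.77283 + 2.93458 + 3.10577 + 3.28694 + 46.71152 = 58.81164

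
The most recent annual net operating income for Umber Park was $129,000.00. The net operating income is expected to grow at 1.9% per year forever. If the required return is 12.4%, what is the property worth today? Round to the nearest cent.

$1251914.29

D₁ = D₀ × (1 + g) = $129,000.00 × 1.019 = $131,451.0000
Growing perpetuity: P = D₁ / (r − g) = $131,451.0000 / (0.124 − 0.019) = $1,251,914.29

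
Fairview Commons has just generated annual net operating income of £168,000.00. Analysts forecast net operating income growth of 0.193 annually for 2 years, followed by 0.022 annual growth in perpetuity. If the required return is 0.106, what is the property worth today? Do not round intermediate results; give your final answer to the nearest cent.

D_1 = 200424.00000
D_2 = 239105.83200
Terminal value at year 2: TV = D_2×(1+g_2)/(r−g_2) = 244366.16030/0.084 = 2909120.95600
P_0 = D_1/(1+r)^1 + D_2/(1+r)^2 + TV/(1+r)^2
    = 181215.18987 + 195469.91096 + 2378217.24998 = 2754902.35081

£2754902.35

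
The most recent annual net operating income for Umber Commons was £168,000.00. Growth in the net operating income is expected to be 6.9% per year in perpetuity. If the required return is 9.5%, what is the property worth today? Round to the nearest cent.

£6907384.62

D₁ = D₀ × (1 + g) = £168,000.00 × 1.069 = £179,592.0000
Growing perpetuity: P = D₁ / (r − g) = £179,592.0000 / (0.095 − 0.069) = £6,907,384.62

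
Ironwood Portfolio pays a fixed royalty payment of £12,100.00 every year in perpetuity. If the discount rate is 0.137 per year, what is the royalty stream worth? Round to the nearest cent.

Level perpetuity: PV = C / r = £12,100.00 / 0.137 = £88,321.17

£88321.17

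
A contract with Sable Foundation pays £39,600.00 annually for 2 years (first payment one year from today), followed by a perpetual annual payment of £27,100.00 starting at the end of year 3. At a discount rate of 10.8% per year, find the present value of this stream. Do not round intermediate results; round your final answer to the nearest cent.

PV of 2-year annuity: £39,600.00 × [1 − (1+0.108)^−2] / 0.108 = 67996.45506
Perpetuity value at year 2: £27,100.00 / 0.108 = 250925.92593
PV of perpetuity: 250925.92593 / (1+0.108)^2 = 204392.99835
Total PV = 67996.45506 + 204392.99835 = 272389.45341

£272389.45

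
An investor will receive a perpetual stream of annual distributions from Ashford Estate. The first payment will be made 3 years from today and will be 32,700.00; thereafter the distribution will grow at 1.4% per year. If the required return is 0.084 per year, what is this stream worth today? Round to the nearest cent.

Value at end of year 2: C₁ / (r − g) = 32,700.00 / (0.084 − 0.014) = 467,142.8571
Discount to today: PV = 467,142.8571 / (1 + 0.084)^2 = 467,142.8571 / 1.175056 = 397,549.44

397549.44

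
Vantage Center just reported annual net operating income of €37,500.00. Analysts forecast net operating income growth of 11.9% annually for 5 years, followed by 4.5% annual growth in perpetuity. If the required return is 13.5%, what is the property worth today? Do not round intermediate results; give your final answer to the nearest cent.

D_1 = 41962.50000
D_2 = 46956.03750
D_3 = 52543.80596
D_4 = 58796.51887
D_5 = 65793.30462
Terminal value at year 5: TV = D_5×(1+g_2)/(r−g_2) = 68754.00333/0.09 = 763933.37028
P_0 = D_1/(1+r)^1 + D_2/(1+r)^2 + D_3/(1+r)^3 + D_4/(1+r)^4 + D_5/(1+r)^5 + TV/(1+r)^5
    = 36971.36564 + 36450.18339 + 35936.34821 + 35429.75651 + 34930.30620 + 405579.66646 = 585297.62642

€585297.63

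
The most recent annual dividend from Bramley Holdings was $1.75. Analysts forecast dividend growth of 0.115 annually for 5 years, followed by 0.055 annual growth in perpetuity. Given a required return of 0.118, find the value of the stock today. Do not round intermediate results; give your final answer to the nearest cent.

$37.59

D_1 = 1.95125
D_2 = 2.17564
D_3 = 2.42584
D_4 = 2.70481
D_5 = 3.01587
Terminal value at year 5: TV = D_5×(1+g_2)/(r−g_2) = 3.18174/0.063 = 50.50383
P_0 = D_1/(1+r)^1 + D_2/(1+r)^2 + D_3/(1+r)^3 + D_4/(1+r)^4 + D_5/(1+r)^5 + TV/(1+r)^5
    = 1.74530 + 1.74062 + 1.73595 + 1.73129 + 1.72665 + 28.91447 = 37.59429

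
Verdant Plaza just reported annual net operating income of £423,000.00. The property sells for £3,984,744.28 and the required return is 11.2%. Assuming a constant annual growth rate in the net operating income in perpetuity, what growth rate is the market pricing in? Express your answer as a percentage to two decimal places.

0.53%

P = D₀(1+g)/(r−g) ⇒ P(r−g) = D₀(1+g) ⇒ g(P+D₀) = P·r − D₀
g = (P·r − D₀)/(P + D₀) = (£3,984,744.28×0.112 − £423,000.00) / (£3,984,744.28 + £423,000.00) = 0.005284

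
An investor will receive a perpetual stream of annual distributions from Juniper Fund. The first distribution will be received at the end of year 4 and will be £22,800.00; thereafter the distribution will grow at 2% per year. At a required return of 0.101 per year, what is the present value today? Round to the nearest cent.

£210905.48

Value at end of year 3: C₁ / (r − g) = £22,800.00 / (0.101 − 0.02) = £281,481.4815
Discount to today: PV = £281,481.4815 / (1 + 0.101)^3 = £281,481.4815 / 1.334633 = £210,905.48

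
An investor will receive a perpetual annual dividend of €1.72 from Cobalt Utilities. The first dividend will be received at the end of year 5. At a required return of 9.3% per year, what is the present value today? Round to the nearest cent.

€12.96

Value at end of year 4: C / r = €1.72 / 0.093 = €18.4946
Discount to today: PV = €18.4946 / (1 + 0.093)^4 = €18.4946 / 1.427186 = €12.96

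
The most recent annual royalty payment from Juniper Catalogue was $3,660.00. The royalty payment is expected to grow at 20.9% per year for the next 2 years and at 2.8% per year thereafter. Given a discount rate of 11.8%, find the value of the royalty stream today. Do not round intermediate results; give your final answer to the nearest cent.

D_1 = 4424.94000
D_2 = 5349.75246
Terminal value at year 2: TV = D_2×(1+g_2)/(r−g_2) = 5499.54553/0.09 = 61106.06143
P_0 = D_1/(1+r)^1 + D_2/(1+r)^2 + TV/(1+r)^2
    = 3957.90698 + 4280.06220 + 48887.82153 = 57125.79070

$57125.79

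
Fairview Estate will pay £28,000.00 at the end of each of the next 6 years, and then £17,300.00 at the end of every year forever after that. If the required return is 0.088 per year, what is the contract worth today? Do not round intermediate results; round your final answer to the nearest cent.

£244877.81

PV of 6-year annuity: £28,000.00 × [1 − (1+0.088)^−6] / 0.088 = 126358.24036
Perpetuity value at year 6: £17,300.00 / 0.088 = 196590.90909
PV of perpetuity: 196590.90909 / (1+0.088)^6 = 118519.56772
Total PV = 126358.24036 + 118519.56772 = 244877.80809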